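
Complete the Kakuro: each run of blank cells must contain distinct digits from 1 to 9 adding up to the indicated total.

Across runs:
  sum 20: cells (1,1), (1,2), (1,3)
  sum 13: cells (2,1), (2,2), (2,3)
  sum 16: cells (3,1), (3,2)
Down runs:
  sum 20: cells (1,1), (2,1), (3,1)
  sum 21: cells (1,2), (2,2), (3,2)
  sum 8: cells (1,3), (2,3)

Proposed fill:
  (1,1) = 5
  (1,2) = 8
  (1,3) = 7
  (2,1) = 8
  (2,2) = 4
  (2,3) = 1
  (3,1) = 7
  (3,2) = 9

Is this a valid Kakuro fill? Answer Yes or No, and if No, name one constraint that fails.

Across: 5+8+7=20; 8+4+1=13; 7+9=16. Down: 5+8+7=20; 8+4+9=21; 7+1=8. No digit repeats within any run.

Yes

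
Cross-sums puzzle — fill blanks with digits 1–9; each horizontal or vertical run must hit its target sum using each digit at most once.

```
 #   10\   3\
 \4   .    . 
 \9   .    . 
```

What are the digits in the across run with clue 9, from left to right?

7, 2

4 in 2 cells must be {1,3}; 3 in 2 cells must be {1,2}.
The 4 across and the 3 down share only 1, so R1C2 = 1.
R2C2 = 3 − 1 = 2 completes the 3 down.
R1C1 = 4 − 1 = 3 completes the 4 across.
R2C1 = 9 − 2 = 7 completes the 9 across.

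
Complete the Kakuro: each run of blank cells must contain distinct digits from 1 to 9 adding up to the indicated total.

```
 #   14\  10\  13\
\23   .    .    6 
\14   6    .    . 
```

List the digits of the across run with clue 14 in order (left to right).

6 1 7

23 in 3 cells must be {6,8,9}.
R1C1 = 14 − 6 = 8 completes the 14 down.
R1C2 = 23 − 14 = 9 completes the 23 across.
R2C2 = 10 − 9 = 1 completes the 10 down.
R2C3 = 14 − 7 = 7 completes the 14 across.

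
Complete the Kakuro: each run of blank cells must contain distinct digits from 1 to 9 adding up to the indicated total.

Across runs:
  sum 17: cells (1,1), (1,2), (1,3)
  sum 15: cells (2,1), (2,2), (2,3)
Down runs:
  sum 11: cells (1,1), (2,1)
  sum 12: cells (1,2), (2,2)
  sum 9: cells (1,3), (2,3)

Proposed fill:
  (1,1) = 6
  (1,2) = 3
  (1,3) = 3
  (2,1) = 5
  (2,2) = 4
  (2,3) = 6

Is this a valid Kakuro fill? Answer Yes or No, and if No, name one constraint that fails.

No — the across run (1,1)–(1,3) sums to 12, not 17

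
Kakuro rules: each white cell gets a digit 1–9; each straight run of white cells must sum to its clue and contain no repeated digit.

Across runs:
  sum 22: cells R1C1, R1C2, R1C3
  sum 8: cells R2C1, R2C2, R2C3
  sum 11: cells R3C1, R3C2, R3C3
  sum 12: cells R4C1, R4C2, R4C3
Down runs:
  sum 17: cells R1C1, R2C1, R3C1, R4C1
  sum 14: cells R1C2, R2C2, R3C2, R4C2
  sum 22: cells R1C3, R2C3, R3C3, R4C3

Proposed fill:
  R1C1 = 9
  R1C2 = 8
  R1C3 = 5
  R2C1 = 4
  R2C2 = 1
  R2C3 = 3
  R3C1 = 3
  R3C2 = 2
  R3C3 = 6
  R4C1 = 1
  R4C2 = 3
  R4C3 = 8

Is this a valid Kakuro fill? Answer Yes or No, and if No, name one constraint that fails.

Yes

Across: 9+8+5=22; 4+1+3=8; 3+2+6=11; 1+3+8=12. Down: 9+4+3+1=17; 8+1+2+3=14; 5+3+6+8=22. No digit repeats within any run.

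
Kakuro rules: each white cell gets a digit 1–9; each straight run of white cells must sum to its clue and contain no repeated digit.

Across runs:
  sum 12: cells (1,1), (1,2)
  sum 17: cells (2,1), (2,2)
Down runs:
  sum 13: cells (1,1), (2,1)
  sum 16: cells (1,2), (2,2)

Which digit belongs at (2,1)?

8

17 in 2 cells must be {8,9}; 16 in 2 cells must be {7,9}.
The 17 across and the 16 down share only 9, so (2,2) = 9.
(1,2) = 16 − 9 = 7 completes the 16 down.
(2,1) = 17 − 9 = 8 completes the 17 across.
(1,1) = 12 − 7 = 5 completes the 12 across.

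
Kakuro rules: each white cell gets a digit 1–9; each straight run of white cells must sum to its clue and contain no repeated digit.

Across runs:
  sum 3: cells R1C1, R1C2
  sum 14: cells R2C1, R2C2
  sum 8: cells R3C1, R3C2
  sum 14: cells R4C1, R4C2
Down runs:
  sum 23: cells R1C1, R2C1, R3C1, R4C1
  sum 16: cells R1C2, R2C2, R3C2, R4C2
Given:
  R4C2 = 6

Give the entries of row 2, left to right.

3 in 2 cells must be {1,2}.
Given what's placed, R2C2 must be 5 to fit the 14 across and 16 down.
R4C1 = 14 − 6 = 8 completes the 14 across.
R2C1 = 14 − 5 = 9 completes the 14 across.
Nothing is forced directly, so branch on R1C1, whose candidates are 1 or 2. If R1C1 = 2: that forces R1C2 = 1, after which R3C1 would have to be in {1,2,3,5,6,7} for the 8 across but in {4} for the 23 down — contradiction. So R1C1 = 1.
R1C2 = 3 − 1 = 2 completes the 3 across.
R3C1 = 23 − 18 = 5 completes the 23 down.
R3C2 = 8 − 5 = 3 completes the 8 across.

9 5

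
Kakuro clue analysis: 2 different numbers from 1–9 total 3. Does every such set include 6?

No

The only way to make 3 from 2 distinct digits is {1,2}, which does not contain 6.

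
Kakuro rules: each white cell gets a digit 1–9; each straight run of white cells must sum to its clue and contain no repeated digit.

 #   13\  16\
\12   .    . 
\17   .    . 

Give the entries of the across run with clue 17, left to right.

8 9

17 in 2 cells must be {8,9}; 16 in 2 cells must be {7,9}.
The 17 across and the 16 down share only 9, so R2C2 = 9.
R1C2 = 16 − 9 = 7 completes the 16 down.
R2C1 = 17 − 9 = 8 completes the 17 across.
R1C1 = 12 − 7 = 5 completes the 12 across.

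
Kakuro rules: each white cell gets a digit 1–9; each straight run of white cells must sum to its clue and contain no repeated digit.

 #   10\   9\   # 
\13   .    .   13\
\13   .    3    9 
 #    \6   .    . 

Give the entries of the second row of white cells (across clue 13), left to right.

1 3 9

R2C1 = 13 − 12 = 1 completes the 13 across.
R3C3 = 13 − 9 = 4 completes the 13 down.
R1C1 = 10 − 1 = 9 completes the 10 down.
R1C2 = 13 − 9 = 4 completes the 13 across.
R3C2 = 6 − 4 = 2 completes the 6 across.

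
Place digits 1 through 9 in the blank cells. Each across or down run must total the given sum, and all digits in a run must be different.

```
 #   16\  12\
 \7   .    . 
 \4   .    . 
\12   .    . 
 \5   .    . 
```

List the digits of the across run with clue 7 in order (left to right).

4 in 2 cells must be {1,3}.
Nothing is forced directly, so branch on R2C1, whose candidates are 1 or 3. If R2C1 = 1: that forces R2C2 = 3, after which R3C2 would have to be in {3,4,5,7,8,9} for the 12 across but in {1,2,6} for the 12 down — contradiction. So R2C1 = 3.
R2C2 = 4 − 3 = 1 completes the 4 across.
Nothing is forced directly, so branch on R4C2, whose candidates are 2 or 3 or 4. If R4C2 = 2: then R4C1 would have to be in {3} for the 5 across but in {1,2,4,5,6,7,8} for the 16 down — contradiction. If R4C2 = 3: then R3C2 would have to be in {3,4,5,7,8,9} for the 12 across but in {2,6} for the 12 down — contradiction. So R4C2 = 4.
R3C2 = 5: the only remaining digit allowed by both the 12 across and the 12 down.
R4C1 = 5 − 4 = 1 completes the 5 across.
R1C2 = 12 − 10 = 2 completes the 12 down.
R3C1 = 12 − 5 = 7 completes the 12 across.
R1C1 = 7 − 2 = 5 completes the 7 across.

5 2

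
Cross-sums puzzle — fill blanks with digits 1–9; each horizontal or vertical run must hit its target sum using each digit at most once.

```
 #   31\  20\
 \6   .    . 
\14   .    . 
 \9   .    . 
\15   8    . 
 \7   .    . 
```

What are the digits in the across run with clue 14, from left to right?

9 5

R4C2 = 15 − 8 = 7 completes the 15 across.
Nothing is forced directly, so branch on R2C2, whose candidates are 5 or 6. If R2C2 = 6: then R2C1 would have to be in {8} for the 14 across but in {1,2,3,4,5,6,7,9} for the 31 down — contradiction. So R2C2 = 5.
R2C1 = 14 − 5 = 9 completes the 14 across.
Nothing is forced directly, so branch on R1C2, whose candidates are 1 or 4. If R1C2 = 4: that forces R1C1 = 2, R5C1 = 5, after which R5C2 would have to be in {2} for the 7 across but in {1,3} for the 20 down — contradiction. So R1C2 = 1.
R1C1 = 6 − 1 = 5 completes the 6 across.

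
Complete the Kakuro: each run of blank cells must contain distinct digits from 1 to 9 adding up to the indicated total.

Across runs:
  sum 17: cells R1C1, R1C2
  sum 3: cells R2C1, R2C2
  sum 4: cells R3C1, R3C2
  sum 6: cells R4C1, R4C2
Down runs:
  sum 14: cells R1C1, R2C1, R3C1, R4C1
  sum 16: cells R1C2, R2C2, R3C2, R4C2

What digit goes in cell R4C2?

17 in 2 cells must be {8,9}; 3 in 2 cells must be {1,2}; 4 in 2 cells must be {1,3}.
Only 8 fits R1C1 under both its across sum 17 and down sum 14.
R1C2 = 17 − 8 = 9 completes the 17 across.
Given what's placed, R3C2 must be 1 to fit the 4 across and 16 down.
R2C2 = 2: the only remaining digit allowed by both the 3 across and the 16 down.
R3C1 = 4 − 1 = 3 completes the 4 across.
R4C2 = 16 − 12 = 4 completes the 16 down.

4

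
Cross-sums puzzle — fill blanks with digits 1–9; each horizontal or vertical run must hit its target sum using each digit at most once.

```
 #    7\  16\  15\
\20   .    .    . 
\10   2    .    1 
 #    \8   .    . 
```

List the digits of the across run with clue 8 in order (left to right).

R1C1 = 7 − 2 = 5 completes the 7 down.
R2C2 = 10 − 3 = 7 completes the 10 across.
No cell is forced outright now. R1C2 can only be 6 or 8 (the digits allowed by both its 20 across and its 16 down). If R1C2 = 8: then R1C3 would have to be in {7} for the 20 across but in {5,6,8,9} for the 15 down — contradiction. So R1C2 = 6.
R1C3 = 20 − 11 = 9 completes the 20 across.
R3C2 = 16 − 13 = 3 completes the 16 down.
R3C3 = 8 − 3 = 5 completes the 8 across.

3 5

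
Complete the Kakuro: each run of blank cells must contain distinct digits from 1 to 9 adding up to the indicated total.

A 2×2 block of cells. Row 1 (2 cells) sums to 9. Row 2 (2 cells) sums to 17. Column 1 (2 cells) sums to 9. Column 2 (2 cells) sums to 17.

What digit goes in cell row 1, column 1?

1

17 in 2 cells must be {8,9}.
The 9 across and the 17 down share only 8, so (1,2) = 8.
The 17 across and the 9 down share only 8, so (2,1) = 8.
(2,2) = 17 − 8 = 9 completes the 17 across.
(1,1) = 9 − 8 = 1 completes the 9 across.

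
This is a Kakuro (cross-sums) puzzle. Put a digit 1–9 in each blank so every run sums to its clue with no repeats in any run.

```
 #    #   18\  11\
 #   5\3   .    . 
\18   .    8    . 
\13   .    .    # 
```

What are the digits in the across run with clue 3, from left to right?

1 2

3 in 2 cells must be {1,2}.
R1C2 = 1: the only remaining digit allowed by both the 3 across and the 18 down.
R1C3 = 3 − 1 = 2 completes the 3 across.
R2C3 = 11 − 2 = 9 completes the 11 down.
Intersecting the 13 across with the 5 down forces R3C1 = 4.
R3C2 = 13 − 4 = 9 completes the 13 across.
R2C1 = 18 − 17 = 1 completes the 18 across.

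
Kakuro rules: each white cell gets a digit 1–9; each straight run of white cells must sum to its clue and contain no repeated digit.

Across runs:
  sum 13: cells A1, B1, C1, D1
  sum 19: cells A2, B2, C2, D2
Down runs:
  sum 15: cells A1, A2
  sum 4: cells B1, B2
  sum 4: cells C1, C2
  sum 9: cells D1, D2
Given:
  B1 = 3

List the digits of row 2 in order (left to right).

4 in 2 cells must be {1,3}.
A1 = 7: the only remaining digit allowed by both the 13 across and the 15 down.
C1 = 1: the only remaining digit allowed by both the 13 across and the 4 down.
D1 = 13 − 11 = 2 completes the 13 across.
A2 = 15 − 7 = 8 completes the 15 down.
B2 = 4 − 3 = 1 completes the 4 down.
C2 = 4 − 1 = 3 completes the 4 down.
D2 = 19 − 12 = 7 completes the 19 across.

8 1 3 7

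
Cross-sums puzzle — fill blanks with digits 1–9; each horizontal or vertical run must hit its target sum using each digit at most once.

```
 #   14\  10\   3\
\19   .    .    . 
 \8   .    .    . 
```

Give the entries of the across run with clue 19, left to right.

9 8 2

3 in 2 cells must be {1,2}.
The 19 across and the 3 down share only 2, so R1C3 = 2.
The 8 across and the 14 down share only 5, so R2C1 = 5.
R2C3 = 3 − 2 = 1 completes the 3 down.
R1C1 = 14 − 5 = 9 completes the 14 down.
R1C2 = 19 − 11 = 8 completes the 19 across.
R2C2 = 8 − 6 = 2 completes the 8 across.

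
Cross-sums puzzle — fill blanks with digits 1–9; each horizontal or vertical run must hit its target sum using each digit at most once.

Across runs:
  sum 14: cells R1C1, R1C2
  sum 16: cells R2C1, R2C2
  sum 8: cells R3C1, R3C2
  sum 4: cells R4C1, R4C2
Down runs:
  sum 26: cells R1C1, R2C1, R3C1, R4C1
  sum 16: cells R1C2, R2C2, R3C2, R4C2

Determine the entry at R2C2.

16 in 2 cells must be {7,9}; 4 in 2 cells must be {1,3}.
Only 3 fits R4C1 under both its across sum 4 and down sum 26.
R4C2 = 4 − 3 = 1 completes the 4 across.
Given what's placed, R2C1 must be 9 to fit the 16 across and 26 down.
R2C2 = 16 − 9 = 7 completes the 16 across.

7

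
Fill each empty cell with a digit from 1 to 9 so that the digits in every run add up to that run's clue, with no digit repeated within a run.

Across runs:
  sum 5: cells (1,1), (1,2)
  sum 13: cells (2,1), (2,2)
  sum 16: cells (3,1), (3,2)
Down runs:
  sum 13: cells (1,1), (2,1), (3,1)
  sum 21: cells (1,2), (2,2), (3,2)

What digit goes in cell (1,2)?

16 in 2 cells must be {7,9}.
The 5 across and the 21 down share only 4, so (1,2) = 4.
Given what's placed, (3,2) must be 9 to fit the 16 across and 21 down.
(1,1) = 5 − 4 = 1 completes the 5 across.
(2,2) = 21 − 13 = 8 completes the 21 down.
(3,1) = 16 − 9 = 7 completes the 16 across.
(2,1) = 13 − 8 = 5 completes the 13 across.

4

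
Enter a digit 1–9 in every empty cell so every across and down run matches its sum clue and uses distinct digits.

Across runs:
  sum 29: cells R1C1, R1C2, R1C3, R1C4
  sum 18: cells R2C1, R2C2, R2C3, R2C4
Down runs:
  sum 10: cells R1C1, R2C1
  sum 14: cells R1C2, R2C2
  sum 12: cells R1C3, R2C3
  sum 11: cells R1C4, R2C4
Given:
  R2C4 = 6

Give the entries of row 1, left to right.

29 in 4 cells must be {5,7,8,9}.
R1C4 = 11 − 6 = 5 completes the 11 down.
Nothing is forced directly, so branch on R1C2, whose candidates are 8 or 9. If R1C2 = 8: then R2C2 would have to be in {1,2,3,4,5,7,8,9} for the 18 across but in {6} for the 14 down — contradiction. So R1C2 = 9.
R2C2 = 14 − 9 = 5 completes the 14 down.
Nothing is forced directly, so branch on R2C1, whose candidates are 3 or 4. If R2C1 = 4: then R1C1 would have to be in {7,8} for the 29 across but in {6} for the 10 down — contradiction. So R2C1 = 3.
R1C1 = 10 − 3 = 7 completes the 10 down.
R1C3 = 29 − 21 = 8 completes the 29 across.
R2C3 = 18 − 14 = 4 completes the 18 across.

7, 9, 8, 5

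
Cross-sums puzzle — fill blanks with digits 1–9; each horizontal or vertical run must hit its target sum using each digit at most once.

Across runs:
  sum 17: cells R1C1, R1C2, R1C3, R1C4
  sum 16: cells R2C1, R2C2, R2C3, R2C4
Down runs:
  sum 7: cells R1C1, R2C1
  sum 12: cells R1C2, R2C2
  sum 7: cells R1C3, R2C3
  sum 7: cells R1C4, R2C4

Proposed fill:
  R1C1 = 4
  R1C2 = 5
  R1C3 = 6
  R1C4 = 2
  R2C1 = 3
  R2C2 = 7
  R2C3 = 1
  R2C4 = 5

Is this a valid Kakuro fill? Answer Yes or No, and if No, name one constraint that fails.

Yes

Across: 4+5+6+2=17; 3+7+1+5=16. Down: 4+3=7; 5+7=12; 6+1=7; 2+5=7. No digit repeats within any run.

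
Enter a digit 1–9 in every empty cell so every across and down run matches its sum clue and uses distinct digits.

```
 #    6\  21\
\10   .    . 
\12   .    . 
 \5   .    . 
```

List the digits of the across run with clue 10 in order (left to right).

6 in 3 cells must be {1,2,3}.
The 12 across and the 6 down share only 3, so R2C1 = 3.
R2C2 = 12 − 3 = 9 completes the 12 across.
Given what's placed, R3C2 must be 4 to fit the 5 across and 21 down.
R1C2 = 21 − 13 = 8 completes the 21 down.
R3C1 = 5 − 4 = 1 completes the 5 across.
R1C1 = 10 − 8 = 2 completes the 10 across.

2 8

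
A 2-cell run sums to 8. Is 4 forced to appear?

No

Counterexample: {1,7} sums to 8 without using 4.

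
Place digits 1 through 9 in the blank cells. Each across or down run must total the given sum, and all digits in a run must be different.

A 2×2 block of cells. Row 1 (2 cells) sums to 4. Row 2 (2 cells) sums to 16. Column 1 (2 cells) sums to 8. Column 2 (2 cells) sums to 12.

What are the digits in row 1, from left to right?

1, 3

4 in 2 cells must be {1,3}; 16 in 2 cells must be {7,9}.
The 4 across and the 12 down share only 3, so (1,2) = 3.
The 16 across and the 8 down share only 7, so (2,1) = 7.
(2,2) = 16 − 7 = 9 completes the 16 across.
(1,1) = 4 − 3 = 1 completes the 4 across.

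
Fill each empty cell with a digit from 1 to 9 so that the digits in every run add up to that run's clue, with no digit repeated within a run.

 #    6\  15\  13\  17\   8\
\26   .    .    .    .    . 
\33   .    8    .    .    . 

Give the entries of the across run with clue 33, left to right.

4 8 7 9 5

17 in 2 cells must be {8,9}.
R1C2 = 15 − 8 = 7 completes the 15 down.
R2C4 = 9: the only remaining digit allowed by both the 33 across and the 17 down.
R1C4 = 17 − 9 = 8 completes the 17 down.
Nothing is forced directly, so branch on R2C1, whose candidates are 4 or 5. If R2C1 = 5: that forces R1C1 = 1, R1C5 = 6, after which R2C5 would have to be in {4,7} for the 33 across but in {2} for the 8 down — contradiction. So R2C1 = 4.
R1C1 = 6 − 4 = 2 completes the 6 down.
Nothing is forced directly, so branch on R2C3, whose candidates are 5 or 7. If R2C3 = 5: then R1C3 would have to be in {3,4,5,6} for the 26 across but in {8} for the 13 down — contradiction. So R2C3 = 7.
R1C3 = 13 − 7 = 6 completes the 13 down.
R1C5 = 26 − 23 = 3 completes the 26 across.
R2C5 = 33 − 28 = 5 completes the 33 across.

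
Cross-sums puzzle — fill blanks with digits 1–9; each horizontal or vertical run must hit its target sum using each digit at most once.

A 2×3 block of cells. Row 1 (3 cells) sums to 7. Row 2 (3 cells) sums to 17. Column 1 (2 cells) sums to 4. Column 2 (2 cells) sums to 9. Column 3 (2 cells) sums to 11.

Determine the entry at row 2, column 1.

3

7 in 3 cells must be {1,2,4}; 4 in 2 cells must be {1,3}.
The 7 across and the 4 down share only 1, so (1,1) = 1.
(2,1) = 4 − 1 = 3 completes the 4 down.
Nothing is forced directly, so branch on (1,2), whose candidates are 2 or 4. If (1,2) = 2: that forces (1,3) = 4, after which (2,2) would have to be in {5,6,8,9} for the 17 across but in {7} for the 9 down — contradiction. So (1,2) = 4.
(1,3) = 7 − 5 = 2 completes the 7 across.
(2,2) = 9 − 4 = 5 completes the 9 down.
(2,3) = 17 − 8 = 9 completes the 17 across.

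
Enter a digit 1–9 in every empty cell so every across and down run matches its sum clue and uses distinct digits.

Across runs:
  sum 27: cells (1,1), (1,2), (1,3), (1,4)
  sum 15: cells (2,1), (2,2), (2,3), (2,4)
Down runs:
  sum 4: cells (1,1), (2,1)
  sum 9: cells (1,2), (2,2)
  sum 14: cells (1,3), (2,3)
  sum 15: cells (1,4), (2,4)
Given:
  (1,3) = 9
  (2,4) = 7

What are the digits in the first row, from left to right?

3 7 9 8

4 in 2 cells must be {1,3}.
Given what's placed, (1,1) must be 3 to fit the 27 across and 4 down.
(1,4) = 15 − 7 = 8 completes the 15 down.
(2,1) = 4 − 3 = 1 completes the 4 down.
(2,3) = 14 − 9 = 5 completes the 14 down.
(1,2) = 27 − 20 = 7 completes the 27 across.
(2,2) = 15 − 13 = 2 completes the 15 across.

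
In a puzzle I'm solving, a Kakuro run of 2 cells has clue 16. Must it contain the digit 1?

The only way to make 16 from 2 distinct digits is {7,9}, which does not contain 1.

No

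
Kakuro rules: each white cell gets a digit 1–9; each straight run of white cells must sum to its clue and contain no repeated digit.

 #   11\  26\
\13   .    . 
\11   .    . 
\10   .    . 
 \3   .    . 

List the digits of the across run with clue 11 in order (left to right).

2 9

3 in 2 cells must be {1,2}; 11 in 4 cells must be {1,2,3,5}.
Only 5 fits R1C1 under both its across sum 13 and down sum 11.
R1C2 = 13 − 5 = 8 completes the 13 across.
Given what's placed, R4C2 must be 2 to fit the 3 across and 26 down.
R4C1 = 3 − 2 = 1 completes the 3 across.
No cell is forced outright now. R2C1 can only be 2 or 3 (the digits allowed by both its 11 across and its 11 down). If R2C1 = 3: then R2C2 would have to be in {8} for the 11 across but in {7,9} for the 26 down — contradiction. So R2C1 = 2.
R2C2 = 11 − 2 = 9 completes the 11 across.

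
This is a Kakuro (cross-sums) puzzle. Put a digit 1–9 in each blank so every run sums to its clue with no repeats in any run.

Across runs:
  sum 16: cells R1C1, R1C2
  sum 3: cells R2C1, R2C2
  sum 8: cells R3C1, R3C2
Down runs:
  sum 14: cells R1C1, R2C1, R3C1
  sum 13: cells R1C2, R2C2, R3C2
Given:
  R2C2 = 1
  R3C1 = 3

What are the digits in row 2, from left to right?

2 1

16 in 2 cells must be {7,9}; 3 in 2 cells must be {1,2}.
R2C1 = 3 − 1 = 2 completes the 3 across.
R3C2 = 8 − 3 = 5 completes the 8 across.
R1C1 = 14 − 5 = 9 completes the 14 down.
R1C2 = 16 − 9 = 7 completes the 16 across.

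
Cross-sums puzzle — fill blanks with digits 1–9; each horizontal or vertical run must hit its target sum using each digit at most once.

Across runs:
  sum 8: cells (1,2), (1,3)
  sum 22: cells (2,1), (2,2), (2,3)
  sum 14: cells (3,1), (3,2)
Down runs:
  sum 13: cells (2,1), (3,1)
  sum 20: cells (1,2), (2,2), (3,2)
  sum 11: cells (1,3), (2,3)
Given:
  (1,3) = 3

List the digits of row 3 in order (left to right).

(1,2) = 8 − 3 = 5 completes the 8 across.
(2,3) = 11 − 3 = 8 completes the 11 down.
Given what's placed, (2,2) must be 9 to fit the 22 across and 20 down.
(3,2) = 20 − 14 = 6 completes the 20 down.
(2,1) = 22 − 17 = 5 completes the 22 across.
(3,1) = 14 − 6 = 8 completes the 14 across.

8 6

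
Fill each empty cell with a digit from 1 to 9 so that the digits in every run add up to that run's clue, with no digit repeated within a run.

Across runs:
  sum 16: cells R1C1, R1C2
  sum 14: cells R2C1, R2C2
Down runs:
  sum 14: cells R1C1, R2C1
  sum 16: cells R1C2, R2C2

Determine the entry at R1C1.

16 in 2 cells must be {7,9}.
The 16 across and the 14 down share only 9, so R1C1 = 9.
R1C2 = 16 − 9 = 7 completes the 16 across.
R2C1 = 14 − 9 = 5 completes the 14 down.
R2C2 = 14 − 5 = 9 completes the 14 across.

9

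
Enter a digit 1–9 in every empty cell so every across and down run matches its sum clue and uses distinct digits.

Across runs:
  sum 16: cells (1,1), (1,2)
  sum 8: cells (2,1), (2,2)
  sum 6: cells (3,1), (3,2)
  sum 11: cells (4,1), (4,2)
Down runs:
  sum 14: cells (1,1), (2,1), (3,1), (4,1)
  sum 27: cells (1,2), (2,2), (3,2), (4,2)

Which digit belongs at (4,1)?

4

16 in 2 cells must be {7,9}.
Only 7 fits (1,1) under both its across sum 16 and down sum 14.
(1,2) = 16 − 7 = 9 completes the 16 across.
Nothing is forced directly, so branch on (2,1), whose candidates are 1 or 2. If (2,1) = 1: that forces (2,2) = 7, (3,2) = 5, (4,2) = 6, after which (3,1) would have to be in {1} for the 6 across but in {2,4} for the 14 down — contradiction. So (2,1) = 2.
(2,2) = 8 − 2 = 6 completes the 8 across.
(4,1) = 4: the only remaining digit allowed by both the 11 across and the 14 down.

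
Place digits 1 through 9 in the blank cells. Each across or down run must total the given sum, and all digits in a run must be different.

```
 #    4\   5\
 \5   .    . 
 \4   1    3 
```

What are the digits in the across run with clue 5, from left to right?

4 in 2 cells must be {1,3}.
R1C1 = 4 − 1 = 3 completes the 4 down.
R1C2 = 5 − 3 = 2 completes the 5 across.

3 2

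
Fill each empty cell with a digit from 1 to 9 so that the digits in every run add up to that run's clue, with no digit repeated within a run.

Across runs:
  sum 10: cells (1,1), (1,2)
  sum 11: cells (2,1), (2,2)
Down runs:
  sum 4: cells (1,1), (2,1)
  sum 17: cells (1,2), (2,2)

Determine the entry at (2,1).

3

4 in 2 cells must be {1,3}; 17 in 2 cells must be {8,9}.
The 11 across and the 4 down share only 3, so (2,1) = 3.
(2,2) = 11 − 3 = 8 completes the 11 across.
(1,1) = 4 − 3 = 1 completes the 4 down.
(1,2) = 10 − 1 = 9 completes the 10 across.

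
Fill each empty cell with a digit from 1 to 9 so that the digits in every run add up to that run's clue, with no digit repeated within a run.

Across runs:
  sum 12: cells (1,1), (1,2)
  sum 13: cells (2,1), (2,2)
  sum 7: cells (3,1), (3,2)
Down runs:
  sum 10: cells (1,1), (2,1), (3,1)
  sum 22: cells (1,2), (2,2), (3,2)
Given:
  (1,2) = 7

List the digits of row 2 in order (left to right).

(1,1) = 12 − 7 = 5 completes the 12 across.
Given what's placed, (2,1) must be 4 to fit the 13 across and 10 down.
(2,2) = 13 − 4 = 9 completes the 13 across.
(3,1) = 10 − 9 = 1 completes the 10 down.
(3,2) = 7 − 1 = 6 completes the 7 across.

4, 9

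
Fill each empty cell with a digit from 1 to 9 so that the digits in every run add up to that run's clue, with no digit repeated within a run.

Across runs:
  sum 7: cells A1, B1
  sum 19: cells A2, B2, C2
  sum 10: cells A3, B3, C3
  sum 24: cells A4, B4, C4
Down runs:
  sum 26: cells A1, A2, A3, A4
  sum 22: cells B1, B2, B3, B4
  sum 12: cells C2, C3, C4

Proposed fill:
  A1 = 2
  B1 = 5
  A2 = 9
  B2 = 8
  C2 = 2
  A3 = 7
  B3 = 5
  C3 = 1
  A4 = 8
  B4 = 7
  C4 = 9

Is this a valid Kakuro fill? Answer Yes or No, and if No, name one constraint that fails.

No — the down run B1–B4 sums to 25, not 22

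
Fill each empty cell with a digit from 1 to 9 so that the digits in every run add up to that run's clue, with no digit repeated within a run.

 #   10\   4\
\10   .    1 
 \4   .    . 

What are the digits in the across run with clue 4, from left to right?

1, 3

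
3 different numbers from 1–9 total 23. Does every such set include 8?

Yes

The only way to make 23 from 3 distinct digits is {6,8,9}, which contains 8.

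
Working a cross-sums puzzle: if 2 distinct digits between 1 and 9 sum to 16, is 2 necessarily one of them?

The only way to make 16 from 2 distinct digits is {7,9}, which does not contain 2.

No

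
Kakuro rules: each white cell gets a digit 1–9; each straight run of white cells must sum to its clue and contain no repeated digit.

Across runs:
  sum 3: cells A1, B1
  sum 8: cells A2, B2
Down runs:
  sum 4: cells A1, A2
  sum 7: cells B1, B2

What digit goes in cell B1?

2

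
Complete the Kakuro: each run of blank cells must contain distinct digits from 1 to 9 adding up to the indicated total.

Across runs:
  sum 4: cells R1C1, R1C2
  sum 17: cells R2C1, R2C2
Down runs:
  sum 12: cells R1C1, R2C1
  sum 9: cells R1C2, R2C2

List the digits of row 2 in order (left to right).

9, 8

4 in 2 cells must be {1,3}; 17 in 2 cells must be {8,9}.
The 4 across and the 12 down share only 3, so R1C1 = 3.
R1C2 = 4 − 3 = 1 completes the 4 across.
R2C1 = 12 − 3 = 9 completes the 12 down.
R2C2 = 17 − 9 = 8 completes the 17 across.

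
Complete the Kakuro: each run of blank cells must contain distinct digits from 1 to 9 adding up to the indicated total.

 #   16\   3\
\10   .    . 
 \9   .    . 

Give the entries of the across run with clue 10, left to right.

9, 1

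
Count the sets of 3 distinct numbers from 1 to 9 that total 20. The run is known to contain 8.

2

3 distinct digits from 1–9 sum between 6 and 24.
Keeping only sets containing 8.
Enumerating: {3,8,9}, {5,7,8}.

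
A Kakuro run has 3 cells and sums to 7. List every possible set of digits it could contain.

{1,2,4}

3 distinct digits from 1–9 sum between 6 and 24.
Only one set works: {1,2,4}.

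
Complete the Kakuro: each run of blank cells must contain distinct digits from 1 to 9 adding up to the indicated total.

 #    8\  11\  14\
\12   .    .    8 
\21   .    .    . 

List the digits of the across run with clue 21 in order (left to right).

Given what's placed, R1C2 must be 3 to fit the 12 across and 11 down.
R2C2 = 11 − 3 = 8 completes the 11 down.
R2C3 = 14 − 8 = 6 completes the 14 down.
R1C1 = 12 − 11 = 1 completes the 12 across.
R2C1 = 21 − 14 = 7 completes the 21 across.

7 8 6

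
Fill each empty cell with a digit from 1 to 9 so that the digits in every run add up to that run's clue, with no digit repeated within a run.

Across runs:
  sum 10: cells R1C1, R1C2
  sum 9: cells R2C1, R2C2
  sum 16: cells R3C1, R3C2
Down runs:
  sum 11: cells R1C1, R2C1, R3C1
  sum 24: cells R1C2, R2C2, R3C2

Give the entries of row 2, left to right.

16 in 2 cells must be {7,9}; 24 in 3 cells must be {7,8,9}.
The 16 across and the 11 down share only 7, so R3C1 = 7.
R3C2 = 16 − 7 = 9 completes the 16 across.
Nothing is forced directly, so branch on R1C1, whose candidates are 1 or 3. If R1C1 = 1: then R1C2 would have to be in {9} for the 10 across but in {7,8} for the 24 down — contradiction. So R1C1 = 3.
R1C2 = 10 − 3 = 7 completes the 10 across.
R2C1 = 11 − 10 = 1 completes the 11 down.
R2C2 = 9 − 1 = 8 completes the 9 across.

1 8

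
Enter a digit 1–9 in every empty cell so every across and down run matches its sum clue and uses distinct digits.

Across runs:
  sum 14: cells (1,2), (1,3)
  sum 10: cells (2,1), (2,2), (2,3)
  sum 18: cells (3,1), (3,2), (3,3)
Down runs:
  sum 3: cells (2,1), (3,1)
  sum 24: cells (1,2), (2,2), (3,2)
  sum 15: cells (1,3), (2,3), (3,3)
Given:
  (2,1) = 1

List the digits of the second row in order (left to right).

3 in 2 cells must be {1,2}; 24 in 3 cells must be {7,8,9}.
Given what's placed, (2,2) must be 7 to fit the 10 across and 24 down.
(2,3) = 10 − 8 = 2 completes the 10 across.
(3,1) = 3 − 1 = 2 completes the 3 down.
(3,2) = 9: the only remaining digit allowed by both the 18 across and the 24 down.
(3,3) = 18 − 11 = 7 completes the 18 across.
(1,2) = 24 − 16 = 8 completes the 24 down.
(1,3) = 14 − 8 = 6 completes the 14 across.

1 7 2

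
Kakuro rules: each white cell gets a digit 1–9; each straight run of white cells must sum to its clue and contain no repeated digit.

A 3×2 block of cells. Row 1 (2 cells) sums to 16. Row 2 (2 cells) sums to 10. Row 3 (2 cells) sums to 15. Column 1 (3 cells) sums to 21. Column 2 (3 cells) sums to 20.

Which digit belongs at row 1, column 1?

7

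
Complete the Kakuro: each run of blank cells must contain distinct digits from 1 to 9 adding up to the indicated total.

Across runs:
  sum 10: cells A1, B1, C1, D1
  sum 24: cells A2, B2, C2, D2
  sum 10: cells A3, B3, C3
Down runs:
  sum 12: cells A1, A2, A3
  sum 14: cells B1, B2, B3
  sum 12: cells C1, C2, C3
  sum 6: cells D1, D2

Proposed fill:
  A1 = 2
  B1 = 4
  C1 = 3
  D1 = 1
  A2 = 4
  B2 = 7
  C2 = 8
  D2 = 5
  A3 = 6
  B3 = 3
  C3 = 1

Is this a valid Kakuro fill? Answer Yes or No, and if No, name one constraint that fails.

Across: 2+4+3+1=10; 4+7+8+5=24; 6+3+1=10. Down: 2+4+6=12; 4+7+3=14; 3+8+1=12; 1+5=6. No digit repeats within any run.

Yes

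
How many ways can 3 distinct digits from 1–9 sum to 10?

3 distinct digits from 1–9 sum between 6 and 24.
Enumerating: {1,2,7}, {1,3,6}, {1,4,5}, {2,3,5}.

4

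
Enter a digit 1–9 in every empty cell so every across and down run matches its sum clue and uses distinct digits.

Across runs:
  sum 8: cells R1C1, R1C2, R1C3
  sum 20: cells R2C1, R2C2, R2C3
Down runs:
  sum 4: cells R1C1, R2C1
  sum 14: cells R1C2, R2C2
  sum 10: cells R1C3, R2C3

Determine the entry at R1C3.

2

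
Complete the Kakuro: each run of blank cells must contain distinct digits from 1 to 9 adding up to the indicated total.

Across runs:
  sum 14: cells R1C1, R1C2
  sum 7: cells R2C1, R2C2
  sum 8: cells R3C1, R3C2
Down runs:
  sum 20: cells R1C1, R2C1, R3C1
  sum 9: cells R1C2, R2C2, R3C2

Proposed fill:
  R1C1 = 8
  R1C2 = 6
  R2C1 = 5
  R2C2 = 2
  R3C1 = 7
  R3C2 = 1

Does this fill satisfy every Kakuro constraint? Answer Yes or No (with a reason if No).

Across: 8+6=14; 5+2=7; 7+1=8. Down: 8+5+7=20; 6+2+1=9. No digit repeats within any run.

Yes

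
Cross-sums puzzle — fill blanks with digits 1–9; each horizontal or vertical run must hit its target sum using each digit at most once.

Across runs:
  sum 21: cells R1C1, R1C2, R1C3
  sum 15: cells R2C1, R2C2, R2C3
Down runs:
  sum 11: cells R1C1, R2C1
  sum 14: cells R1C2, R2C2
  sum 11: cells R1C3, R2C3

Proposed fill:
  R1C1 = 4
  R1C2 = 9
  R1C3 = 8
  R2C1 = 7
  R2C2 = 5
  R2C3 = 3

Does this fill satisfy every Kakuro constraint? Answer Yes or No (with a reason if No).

Across: 4+9+8=21; 7+5+3=15. Down: 4+7=11; 9+5=14; 8+3=11. No digit repeats within any run.

Yes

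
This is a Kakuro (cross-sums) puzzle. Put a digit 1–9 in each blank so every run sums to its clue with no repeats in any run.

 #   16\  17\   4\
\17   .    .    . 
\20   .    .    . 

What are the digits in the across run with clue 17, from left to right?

7 9 1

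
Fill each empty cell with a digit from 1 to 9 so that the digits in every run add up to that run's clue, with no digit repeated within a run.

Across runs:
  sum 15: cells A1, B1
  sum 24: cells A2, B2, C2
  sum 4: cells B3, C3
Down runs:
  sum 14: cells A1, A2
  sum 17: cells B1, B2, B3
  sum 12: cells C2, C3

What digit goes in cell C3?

3

24 in 3 cells must be {7,8,9}; 4 in 2 cells must be {1,3}.
The 4 across and the 12 down share only 3, so C3 = 3.
C2 = 12 − 3 = 9 completes the 12 down.
B3 = 4 − 3 = 1 completes the 4 across.
A2 = 8: the only remaining digit allowed by both the 24 across and the 14 down.
B2 = 24 − 17 = 7 completes the 24 across.
A1 = 14 − 8 = 6 completes the 14 down.
B1 = 15 − 6 = 9 completes the 15 across.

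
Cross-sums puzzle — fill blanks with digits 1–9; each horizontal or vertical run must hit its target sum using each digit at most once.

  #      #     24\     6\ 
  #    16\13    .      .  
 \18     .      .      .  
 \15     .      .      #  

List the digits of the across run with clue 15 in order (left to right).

7 8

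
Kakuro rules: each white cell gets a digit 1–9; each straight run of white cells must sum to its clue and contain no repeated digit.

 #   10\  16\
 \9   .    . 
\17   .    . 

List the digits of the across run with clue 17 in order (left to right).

8, 9

17 in 2 cells must be {8,9}; 16 in 2 cells must be {7,9}.
The 9 across and the 16 down share only 7, so R1C2 = 7.
R2C2 = 16 − 7 = 9 completes the 16 down.
R1C1 = 9 − 7 = 2 completes the 9 across.
R2C1 = 17 − 9 = 8 completes the 17 across.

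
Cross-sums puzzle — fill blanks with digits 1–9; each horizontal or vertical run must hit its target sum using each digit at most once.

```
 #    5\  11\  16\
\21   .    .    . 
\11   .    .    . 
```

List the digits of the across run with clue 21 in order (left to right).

4, 8, 9

16 in 2 cells must be {7,9}.
The 21 across and the 5 down share only 4, so R1C1 = 4.
Given what's placed, R1C3 must be 9 to fit the 21 across and 16 down.
R2C1 = 5 − 4 = 1 completes the 5 down.
R2C3 = 16 − 9 = 7 completes the 16 down.
R1C2 = 21 − 13 = 8 completes the 21 across.
R2C2 = 11 − 8 = 3 completes the 11 across.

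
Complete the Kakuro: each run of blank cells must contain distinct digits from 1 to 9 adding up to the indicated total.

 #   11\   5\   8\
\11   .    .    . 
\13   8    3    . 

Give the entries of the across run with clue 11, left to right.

R1C1 = 11 − 8 = 3 completes the 11 down.
R1C2 = 5 − 3 = 2 completes the 5 down.
R1C3 = 11 − 5 = 6 completes the 11 across.
R2C3 = 13 − 11 = 2 completes the 13 across.

3 2 6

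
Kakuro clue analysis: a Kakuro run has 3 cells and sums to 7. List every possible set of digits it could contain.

3 distinct digits from 1–9 sum between 6 and 24.
Only one set works: {1,2,4}.

{1,2,4}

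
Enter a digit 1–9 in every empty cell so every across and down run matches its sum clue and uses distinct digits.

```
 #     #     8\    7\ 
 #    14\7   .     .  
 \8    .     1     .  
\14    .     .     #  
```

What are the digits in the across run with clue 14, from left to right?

9 5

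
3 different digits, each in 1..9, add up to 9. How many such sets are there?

3

3 distinct digits from 1–9 sum between 6 and 24.
Enumerating: {1,2,6}, {1,3,5}, {2,3,4}.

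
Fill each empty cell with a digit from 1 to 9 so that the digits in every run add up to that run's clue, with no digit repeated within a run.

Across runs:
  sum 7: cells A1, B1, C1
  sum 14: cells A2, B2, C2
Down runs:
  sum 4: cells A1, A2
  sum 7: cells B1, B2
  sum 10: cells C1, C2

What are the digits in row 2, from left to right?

7 in 3 cells must be {1,2,4}; 4 in 2 cells must be {1,3}.
The 7 across and the 4 down share only 1, so A1 = 1.
A2 = 4 − 1 = 3 completes the 4 down.
Nothing is forced directly, so branch on B1, whose candidates are 2 or 4. If B1 = 4: that forces C1 = 2, after which B2 would have to be in {2,4,5,6,7,9} for the 14 across but in {3} for the 7 down — contradiction. So B1 = 2.
C1 = 7 − 3 = 4 completes the 7 across.
B2 = 7 − 2 = 5 completes the 7 down.
C2 = 14 − 8 = 6 completes the 14 across.

3 5 6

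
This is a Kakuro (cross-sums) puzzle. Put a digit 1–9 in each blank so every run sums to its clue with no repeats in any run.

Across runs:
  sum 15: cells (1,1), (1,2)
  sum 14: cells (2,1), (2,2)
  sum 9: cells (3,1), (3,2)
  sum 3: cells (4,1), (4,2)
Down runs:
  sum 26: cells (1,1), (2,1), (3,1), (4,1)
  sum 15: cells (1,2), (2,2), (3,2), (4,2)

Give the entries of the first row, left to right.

3 in 2 cells must be {1,2}.
Only 2 fits (4,1) under both its across sum 3 and down sum 26.
(4,2) = 3 − 2 = 1 completes the 3 across.
Nothing is forced directly, so branch on (2,1), whose candidates are 8 or 9. If (2,1) = 8: that forces (2,2) = 6, (3,1) = 7, after which (3,2) would have to be in {2} for the 9 across but in {3,5} for the 15 down — contradiction. So (2,1) = 9.
(2,2) = 14 − 9 = 5 completes the 14 across.
No cell is forced outright now. (1,1) can only be 7 or 8 (the digits allowed by both its 15 across and its 26 down). If (1,1) = 7: then (1,2) would have to be in {8} for the 15 across but in {2,3,6,7} for the 15 down — contradiction. So (1,1) = 8.
(1,2) = 15 − 8 = 7 completes the 15 across.

8 7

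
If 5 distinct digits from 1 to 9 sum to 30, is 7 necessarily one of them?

No

Counterexample: {2,5,6,8,9} sums to 30 without using 7.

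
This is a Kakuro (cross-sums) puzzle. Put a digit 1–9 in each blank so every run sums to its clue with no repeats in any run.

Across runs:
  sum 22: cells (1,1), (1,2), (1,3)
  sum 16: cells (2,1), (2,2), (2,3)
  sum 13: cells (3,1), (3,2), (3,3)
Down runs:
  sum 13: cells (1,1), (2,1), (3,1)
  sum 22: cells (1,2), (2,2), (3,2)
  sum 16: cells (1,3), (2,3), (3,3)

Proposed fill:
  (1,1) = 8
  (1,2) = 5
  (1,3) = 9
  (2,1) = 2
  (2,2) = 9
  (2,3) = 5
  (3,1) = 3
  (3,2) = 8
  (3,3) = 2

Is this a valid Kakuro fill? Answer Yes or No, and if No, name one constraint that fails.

Yes

Across: 8+5+9=22; 2+9+5=16; 3+8+2=13. Down: 8+2+3=13; 5+9+8=22; 9+5+2=16. No digit repeats within any run.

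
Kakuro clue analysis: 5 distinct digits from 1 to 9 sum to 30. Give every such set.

5 distinct digits from 1–9 sum between 15 and 35.

{1,5,7,8,9}; {2,4,7,8,9}; {2,5,6,8,9}; {3,4,6,8,9}; {3,5,6,7,9}; {4,5,6,7,8}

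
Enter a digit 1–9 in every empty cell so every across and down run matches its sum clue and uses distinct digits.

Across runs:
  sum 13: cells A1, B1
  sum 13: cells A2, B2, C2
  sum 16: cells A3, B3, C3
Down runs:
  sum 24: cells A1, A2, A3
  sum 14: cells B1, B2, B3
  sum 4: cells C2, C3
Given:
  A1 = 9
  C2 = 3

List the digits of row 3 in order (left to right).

7 8 1

24 in 3 cells must be {7,8,9}; 4 in 2 cells must be {1,3}.
B1 = 13 − 9 = 4 completes the 13 across.
Given what's placed, A2 must be 8 to fit the 13 across and 24 down.
B2 = 13 − 11 = 2 completes the 13 across.
A3 = 24 − 17 = 7 completes the 24 down.
B3 = 14 − 6 = 8 completes the 14 down.
C3 = 16 − 15 = 1 completes the 16 across.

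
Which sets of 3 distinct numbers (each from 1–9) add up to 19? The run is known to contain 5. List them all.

3 distinct digits from 1–9 sum between 6 and 24.
Keeping only sets containing 5.
Only one set works: {5,6,8}.

{5,6,8}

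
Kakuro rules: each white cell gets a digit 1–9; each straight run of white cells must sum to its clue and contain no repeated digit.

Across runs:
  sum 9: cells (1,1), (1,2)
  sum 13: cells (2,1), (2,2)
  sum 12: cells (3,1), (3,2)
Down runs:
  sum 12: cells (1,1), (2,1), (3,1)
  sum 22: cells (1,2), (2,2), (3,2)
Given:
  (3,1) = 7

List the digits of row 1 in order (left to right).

(2,1) = 4: the only remaining digit allowed by both the 13 across and the 12 down.
(2,2) = 13 − 4 = 9 completes the 13 across.
(3,2) = 12 − 7 = 5 completes the 12 across.
(1,1) = 12 − 11 = 1 completes the 12 down.
(1,2) = 9 − 1 = 8 completes the 9 across.

1 8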